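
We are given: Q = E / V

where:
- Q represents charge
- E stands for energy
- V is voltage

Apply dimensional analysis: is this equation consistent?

Yes

Q (charge) has dimensions [I T].
E (energy) has dimensions [L^2 M T^-2].
V (voltage) has dimensions [I^-1 L^2 M T^-3].

Left side: [I T]
Right side: [I T]

Both sides have the same dimensions, so the equation is dimensionally consistent.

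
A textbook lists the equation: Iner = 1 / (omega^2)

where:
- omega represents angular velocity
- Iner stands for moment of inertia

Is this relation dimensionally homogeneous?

No

omega (angular velocity) has dimensions [T^-1].
Iner (moment of inertia) has dimensions [L^2 M].

Left side: [L^2 M]
Right side: [T^2]

The two sides have different dimensions, so the equation is NOT dimensionally consistent.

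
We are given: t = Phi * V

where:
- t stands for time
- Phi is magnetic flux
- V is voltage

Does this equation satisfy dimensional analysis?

No

t (time) has dimensions [T].
Phi (magnetic flux) has dimensions [I^-1 L^2 M T^-2].
V (voltage) has dimensions [I^-1 L^2 M T^-3].

Left side: [T]
Right side: [I^-2 L^4 M^2 T^-5]

The two sides have different dimensions, so the equation is NOT dimensionally consistent.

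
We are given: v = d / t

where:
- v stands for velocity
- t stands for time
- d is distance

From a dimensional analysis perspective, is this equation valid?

Yes

v (velocity) has dimensions [L T^-1].
t (time) has dimensions [T].
d (distance) has dimensions [L].

Left side: [L T^-1]
Right side: [L T^-1]

Both sides have the same dimensions, so the equation is dimensionally consistent.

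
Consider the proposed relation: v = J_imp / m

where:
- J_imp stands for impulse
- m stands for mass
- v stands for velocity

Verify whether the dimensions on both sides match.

Yes

J_imp (impulse) has dimensions [L M T^-1].
m (mass) has dimensions [M].
v (velocity) has dimensions [L T^-1].

Left side: [L T^-1]
Right side: [L T^-1]

Both sides have the same dimensions, so the equation is dimensionally consistent.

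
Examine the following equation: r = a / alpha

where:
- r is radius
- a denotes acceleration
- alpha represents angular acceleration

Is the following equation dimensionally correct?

Yes

r (radius) has dimensions [L].
a (acceleration) has dimensions [L T^-2].
alpha (angular acceleration) has dimensions [T^-2].

Left side: [L]
Right side: [L]

Both sides have the same dimensions, so the equation is dimensionally consistent.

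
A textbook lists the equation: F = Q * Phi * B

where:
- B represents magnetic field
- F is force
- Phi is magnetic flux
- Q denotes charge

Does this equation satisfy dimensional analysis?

No

B (magnetic field) has dimensions [I^-1 M T^-2].
F (force) has dimensions [L M T^-2].
Phi (magnetic flux) has dimensions [I^-1 L^2 M T^-2].
Q (charge) has dimensions [I T].

Left side: [L M T^-2]
Right side: [I^-1 L^2 M^2 T^-3]

The two sides have different dimensions, so the equation is NOT dimensionally consistent.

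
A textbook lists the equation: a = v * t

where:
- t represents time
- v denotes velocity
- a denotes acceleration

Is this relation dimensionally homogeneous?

No

t (time) has dimensions [T].
v (velocity) has dimensions [L T^-1].
a (acceleration) has dimensions [L T^-2].

Left side: [L T^-2]
Right side: [L]

The two sides have different dimensions, so the equation is NOT dimensionally consistent.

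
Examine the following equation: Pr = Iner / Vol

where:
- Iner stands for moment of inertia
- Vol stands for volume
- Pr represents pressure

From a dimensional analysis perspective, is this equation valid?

No

Iner (moment of inertia) has dimensions [L^2 M].
Vol (volume) has dimensions [L^3].
Pr (pressure) has dimensions [L^-1 M T^-2].

Left side: [L^-1 M T^-2]
Right side: [L^-1 M]

The two sides have different dimensions, so the equation is NOT dimensionally consistent.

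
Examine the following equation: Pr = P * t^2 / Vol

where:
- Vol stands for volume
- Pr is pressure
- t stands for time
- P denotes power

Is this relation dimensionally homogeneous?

No

Vol (volume) has dimensions [L^3].
Pr (pressure) has dimensions [L^-1 M T^-2].
t (time) has dimensions [T].
P (power) has dimensions [L^2 M T^-3].

Left side: [L^-1 M T^-2]
Right side: [L^-1 M T^-1]

The two sides have different dimensions, so the equation is NOT dimensionally consistent.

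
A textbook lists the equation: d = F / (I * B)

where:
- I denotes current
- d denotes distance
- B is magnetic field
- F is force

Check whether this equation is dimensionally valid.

Yes

I (current) has dimensions [I].
d (distance) has dimensions [L].
B (magnetic field) has dimensions [I^-1 M T^-2].
F (force) has dimensions [L M T^-2].

Left side: [L]
Right side: [L]

Both sides have the same dimensions, so the equation is dimensionally consistent.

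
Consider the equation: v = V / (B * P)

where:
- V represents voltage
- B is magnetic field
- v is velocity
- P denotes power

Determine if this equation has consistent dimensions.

No

V (voltage) has dimensions [I^-1 L^2 M T^-3].
B (magnetic field) has dimensions [I^-1 M T^-2].
v (velocity) has dimensions [L T^-1].
P (power) has dimensions [L^2 M T^-3].

Left side: [L T^-1]
Right side: [M^-1 T^2]

The two sides have different dimensions, so the equation is NOT dimensionally consistent.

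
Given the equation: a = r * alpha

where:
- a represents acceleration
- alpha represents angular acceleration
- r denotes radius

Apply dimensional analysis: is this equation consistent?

Yes

a (acceleration) has dimensions [L T^-2].
alpha (angular acceleration) has dimensions [T^-2].
r (radius) has dimensions [L].

Left side: [L T^-2]
Right side: [L T^-2]

Both sides have the same dimensions, so the equation is dimensionally consistent.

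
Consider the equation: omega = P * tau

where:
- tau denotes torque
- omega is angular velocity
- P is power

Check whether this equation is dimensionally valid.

No

tau (torque) has dimensions [L^2 M T^-2].
omega (angular velocity) has dimensions [T^-1].
P (power) has dimensions [L^2 M T^-3].

Left side: [T^-1]
Right side: [L^4 M^2 T^-5]

The two sides have different dimensions, so the equation is NOT dimensionally consistent.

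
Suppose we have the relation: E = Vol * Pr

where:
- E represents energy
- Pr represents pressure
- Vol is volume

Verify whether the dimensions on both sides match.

Yes

E (energy) has dimensions [L^2 M T^-2].
Pr (pressure) has dimensions [L^-1 M T^-2].
Vol (volume) has dimensions [L^3].

Left side: [L^2 M T^-2]
Right side: [L^2 M T^-2]

Both sides have the same dimensions, so the equation is dimensionally consistent.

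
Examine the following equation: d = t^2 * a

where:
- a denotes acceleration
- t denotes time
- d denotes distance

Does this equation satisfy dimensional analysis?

Yes

a (acceleration) has dimensions [L T^-2].
t (time) has dimensions [T].
d (distance) has dimensions [L].

Left side: [L]
Right side: [L]

Both sides have the same dimensions, so the equation is dimensionally consistent.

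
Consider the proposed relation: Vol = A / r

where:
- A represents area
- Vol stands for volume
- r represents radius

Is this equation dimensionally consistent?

No

A (area) has dimensions [L^2].
Vol (volume) has dimensions [L^3].
r (radius) has dimensions [L].

Left side: [L^3]
Right side: [L]

The two sides have different dimensions, so the equation is NOT dimensionally consistent.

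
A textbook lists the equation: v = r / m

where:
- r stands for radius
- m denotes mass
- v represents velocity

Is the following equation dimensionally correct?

No

r (radius) has dimensions [L].
m (mass) has dimensions [M].
v (velocity) has dimensions [L T^-1].

Left side: [L T^-1]
Right side: [L M^-1]

The two sides have different dimensions, so the equation is NOT dimensionally consistent.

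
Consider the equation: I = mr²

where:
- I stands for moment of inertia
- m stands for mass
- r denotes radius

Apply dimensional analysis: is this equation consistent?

Yes

I (moment of inertia) has dimensions [L^2 M].
m (mass) has dimensions [M].
r (radius) has dimensions [L].

Left side: [L^2 M]
Right side: [L^2 M]

Both sides have the same dimensions, so the equation is dimensionally consistent.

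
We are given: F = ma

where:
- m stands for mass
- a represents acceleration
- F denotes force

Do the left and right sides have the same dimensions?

Yes

m (mass) has dimensions [M].
a (acceleration) has dimensions [L T^-2].
F (force) has dimensions [L M T^-2].

Left side: [L M T^-2]
Right side: [L M T^-2]

Both sides have the same dimensions, so the equation is dimensionally consistent.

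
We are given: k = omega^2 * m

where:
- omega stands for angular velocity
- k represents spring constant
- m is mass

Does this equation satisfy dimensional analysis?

Yes

omega (angular velocity) has dimensions [T^-1].
k (spring constant) has dimensions [M T^-2].
m (mass) has dimensions [M].

Left side: [M T^-2]
Right side: [M T^-2]

Both sides have the same dimensions, so the equation is dimensionally consistent.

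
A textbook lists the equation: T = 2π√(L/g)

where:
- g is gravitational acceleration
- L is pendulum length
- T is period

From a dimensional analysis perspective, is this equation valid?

Yes

g (gravitational acceleration) has dimensions [L T^-2].
L (pendulum length) has dimensions [L].
T (period) has dimensions [T].

Left side: [T]
Right side: [T]

Both sides have the same dimensions, so the equation is dimensionally consistent.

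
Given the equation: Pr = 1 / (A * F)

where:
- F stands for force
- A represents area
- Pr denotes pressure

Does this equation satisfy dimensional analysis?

No

F (force) has dimensions [L M T^-2].
A (area) has dimensions [L^2].
Pr (pressure) has dimensions [L^-1 M T^-2].

Left side: [L^-1 M T^-2]
Right side: [L^-3 M^-1 T^2]

The two sides have different dimensions, so the equation is NOT dimensionally consistent.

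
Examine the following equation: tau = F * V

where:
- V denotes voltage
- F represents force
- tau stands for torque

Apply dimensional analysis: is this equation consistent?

No

V (voltage) has dimensions [I^-1 L^2 M T^-3].
F (force) has dimensions [L M T^-2].
tau (torque) has dimensions [L^2 M T^-2].

Left side: [L^2 M T^-2]
Right side: [I^-1 L^3 M^2 T^-5]

The two sides have different dimensions, so the equation is NOT dimensionally consistent.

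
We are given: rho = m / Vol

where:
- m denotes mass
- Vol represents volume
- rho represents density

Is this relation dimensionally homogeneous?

Yes

m (mass) has dimensions [M].
Vol (volume) has dimensions [L^3].
rho (density) has dimensions [L^-3 M].

Left side: [L^-3 M]
Right side: [L^-3 M]

Both sides have the same dimensions, so the equation is dimensionally consistent.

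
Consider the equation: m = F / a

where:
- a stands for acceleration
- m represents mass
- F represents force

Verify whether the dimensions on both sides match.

Yes

a (acceleration) has dimensions [L T^-2].
m (mass) has dimensions [M].
F (force) has dimensions [L M T^-2].

Left side: [M]
Right side: [M]

Both sides have the same dimensions, so the equation is dimensionally consistent.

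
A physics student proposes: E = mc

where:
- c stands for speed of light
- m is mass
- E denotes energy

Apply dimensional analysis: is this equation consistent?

No

c (speed of light) has dimensions [L T^-1].
m (mass) has dimensions [M].
E (energy) has dimensions [L^2 M T^-2].

Left side: [L^2 M T^-2]
Right side: [L M T^-1]

The two sides have different dimensions, so the equation is NOT dimensionally consistent.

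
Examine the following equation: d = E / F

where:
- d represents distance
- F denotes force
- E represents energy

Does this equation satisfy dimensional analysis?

Yes

d (distance) has dimensions [L].
F (force) has dimensions [L M T^-2].
E (energy) has dimensions [L^2 M T^-2].

Left side: [L]
Right side: [L]

Both sides have the same dimensions, so the equation is dimensionally consistent.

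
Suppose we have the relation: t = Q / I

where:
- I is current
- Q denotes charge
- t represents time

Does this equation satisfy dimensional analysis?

Yes

I (current) has dimensions [I].
Q (charge) has dimensions [I T].
t (time) has dimensions [T].

Left side: [T]
Right side: [T]

Both sides have the same dimensions, so the equation is dimensionally consistent.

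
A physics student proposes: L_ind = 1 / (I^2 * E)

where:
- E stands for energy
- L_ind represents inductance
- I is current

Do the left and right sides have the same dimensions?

No

E (energy) has dimensions [L^2 M T^-2].
L_ind (inductance) has dimensions [I^-2 L^2 M T^-2].
I (current) has dimensions [I].

Left side: [I^-2 L^2 M T^-2]
Right side: [I^-2 L^-2 M^-1 T^2]

The two sides have different dimensions, so the equation is NOT dimensionally consistent.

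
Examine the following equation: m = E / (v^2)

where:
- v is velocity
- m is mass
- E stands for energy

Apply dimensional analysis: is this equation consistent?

Yes

v (velocity) has dimensions [L T^-1].
m (mass) has dimensions [M].
E (energy) has dimensions [L^2 M T^-2].

Left side: [M]
Right side: [M]

Both sides have the same dimensions, so the equation is dimensionally consistent.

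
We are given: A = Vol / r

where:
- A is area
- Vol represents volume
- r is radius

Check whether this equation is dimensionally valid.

Yes

A (area) has dimensions [L^2].
Vol (volume) has dimensions [L^3].
r (radius) has dimensions [L].

Left side: [L^2]
Right side: [L^2]

Both sides have the same dimensions, so the equation is dimensionally consistent.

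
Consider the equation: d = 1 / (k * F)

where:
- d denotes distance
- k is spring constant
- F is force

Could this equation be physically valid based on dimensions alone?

No

d (distance) has dimensions [L].
k (spring constant) has dimensions [M T^-2].
F (force) has dimensions [L M T^-2].

Left side: [L]
Right side: [L^-1 M^-2 T^4]

The two sides have different dimensions, so the equation is NOT dimensionally consistent.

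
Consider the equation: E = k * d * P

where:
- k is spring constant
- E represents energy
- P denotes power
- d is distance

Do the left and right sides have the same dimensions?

No

k (spring constant) has dimensions [M T^-2].
E (energy) has dimensions [L^2 M T^-2].
P (power) has dimensions [L^2 M T^-3].
d (distance) has dimensions [L].

Left side: [L^2 M T^-2]
Right side: [L^3 M^2 T^-5]

The two sides have different dimensions, so the equation is NOT dimensionally consistent.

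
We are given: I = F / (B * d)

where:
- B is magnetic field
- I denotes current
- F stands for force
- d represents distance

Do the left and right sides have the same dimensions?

Yes

B (magnetic field) has dimensions [I^-1 M T^-2].
I (current) has dimensions [I].
F (force) has dimensions [L M T^-2].
d (distance) has dimensions [L].

Left side: [I]
Right side: [I]

Both sides have the same dimensions, so the equation is dimensionally consistent.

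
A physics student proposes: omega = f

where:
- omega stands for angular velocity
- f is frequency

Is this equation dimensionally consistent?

Yes

omega (angular velocity) has dimensions [T^-1].
f (frequency) has dimensions [T^-1].

Left side: [T^-1]
Right side: [T^-1]

Both sides have the same dimensions, so the equation is dimensionally consistent.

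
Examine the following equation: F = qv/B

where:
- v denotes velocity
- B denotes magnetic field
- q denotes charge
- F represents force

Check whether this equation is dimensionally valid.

No

v (velocity) has dimensions [L T^-1].
B (magnetic field) has dimensions [I^-1 M T^-2].
q (charge) has dimensions [I T].
F (force) has dimensions [L M T^-2].

Left side: [L M T^-2]
Right side: [I^2 L M^-1 T^2]

The two sides have different dimensions, so the equation is NOT dimensionally consistent.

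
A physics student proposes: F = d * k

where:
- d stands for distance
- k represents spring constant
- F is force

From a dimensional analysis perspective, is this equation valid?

Yes

d (distance) has dimensions [L].
k (spring constant) has dimensions [M T^-2].
F (force) has dimensions [L M T^-2].

Left side: [L M T^-2]
Right side: [L M T^-2]

Both sides have the same dimensions, so the equation is dimensionally consistent.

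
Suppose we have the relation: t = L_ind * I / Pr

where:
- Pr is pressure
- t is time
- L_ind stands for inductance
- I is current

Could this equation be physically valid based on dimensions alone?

No

Pr (pressure) has dimensions [L^-1 M T^-2].
t (time) has dimensions [T].
L_ind (inductance) has dimensions [I^-2 L^2 M T^-2].
I (current) has dimensions [I].

Left side: [T]
Right side: [I^-1 L^3]

The two sides have different dimensions, so the equation is NOT dimensionally consistent.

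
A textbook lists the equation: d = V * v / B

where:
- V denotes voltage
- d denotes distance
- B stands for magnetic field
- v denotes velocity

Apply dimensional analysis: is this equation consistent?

No

V (voltage) has dimensions [I^-1 L^2 M T^-3].
d (distance) has dimensions [L].
B (magnetic field) has dimensions [I^-1 M T^-2].
v (velocity) has dimensions [L T^-1].

Left side: [L]
Right side: [L^3 T^-2]

The two sides have different dimensions, so the equation is NOT dimensionally consistent.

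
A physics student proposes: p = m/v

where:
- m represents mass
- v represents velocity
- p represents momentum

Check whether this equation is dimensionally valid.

No

m (mass) has dimensions [M].
v (velocity) has dimensions [L T^-1].
p (momentum) has dimensions [L M T^-1].

Left side: [L M T^-1]
Right side: [L^-1 M T]

The two sides have different dimensions, so the equation is NOT dimensionally consistent.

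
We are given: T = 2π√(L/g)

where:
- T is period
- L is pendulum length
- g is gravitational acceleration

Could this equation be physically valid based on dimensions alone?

Yes

T (period) has dimensions [T].
L (pendulum length) has dimensions [L].
g (gravitational acceleration) has dimensions [L T^-2].

Left side: [T]
Right side: [T]

Both sides have the same dimensions, so the equation is dimensionally consistent.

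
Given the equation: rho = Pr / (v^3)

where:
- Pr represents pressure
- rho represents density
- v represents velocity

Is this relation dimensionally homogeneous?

No

Pr (pressure) has dimensions [L^-1 M T^-2].
rho (density) has dimensions [L^-3 M].
v (velocity) has dimensions [L T^-1].

Left side: [L^-3 M]
Right side: [L^-4 M T]

The two sides have different dimensions, so the equation is NOT dimensionally consistent.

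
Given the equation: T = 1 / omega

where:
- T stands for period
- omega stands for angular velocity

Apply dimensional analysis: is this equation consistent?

Yes

T (period) has dimensions [T].
omega (angular velocity) has dimensions [T^-1].

Left side: [T]
Right side: [T]

Both sides have the same dimensions, so the equation is dimensionally consistent.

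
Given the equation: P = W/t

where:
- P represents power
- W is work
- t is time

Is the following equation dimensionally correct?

Yes

P (power) has dimensions [L^2 M T^-3].
W (work) has dimensions [L^2 M T^-2].
t (time) has dimensions [T].

Left side: [L^2 M T^-3]
Right side: [L^2 M T^-3]

Both sides have the same dimensions, so the equation is dimensionally consistent.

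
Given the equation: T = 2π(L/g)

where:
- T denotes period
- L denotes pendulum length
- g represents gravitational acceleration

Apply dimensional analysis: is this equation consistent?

No

T (period) has dimensions [T].
L (pendulum length) has dimensions [L].
g (gravitational acceleration) has dimensions [L T^-2].

Left side: [T]
Right side: [T^2]

The two sides have different dimensions, so the equation is NOT dimensionally consistent.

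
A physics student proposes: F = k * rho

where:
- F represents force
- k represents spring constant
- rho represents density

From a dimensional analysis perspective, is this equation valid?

No

F (force) has dimensions [L M T^-2].
k (spring constant) has dimensions [M T^-2].
rho (density) has dimensions [L^-3 M].

Left side: [L M T^-2]
Right side: [L^-3 M^2 T^-2]

The two sides have different dimensions, so the equation is NOT dimensionally consistent.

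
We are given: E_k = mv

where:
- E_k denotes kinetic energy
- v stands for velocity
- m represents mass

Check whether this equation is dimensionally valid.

No

E_k (kinetic energy) has dimensions [L^2 M T^-2].
v (velocity) has dimensions [L T^-1].
m (mass) has dimensions [M].

Left side: [L^2 M T^-2]
Right side: [L M T^-1]

The two sides have different dimensions, so the equation is NOT dimensionally consistent.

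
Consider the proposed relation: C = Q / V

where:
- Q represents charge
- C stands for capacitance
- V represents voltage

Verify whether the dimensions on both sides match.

Yes

Q (charge) has dimensions [I T].
C (capacitance) has dimensions [I^2 L^-2 M^-1 T^4].
V (voltage) has dimensions [I^-1 L^2 M T^-3].

Left side: [I^2 L^-2 M^-1 T^4]
Right side: [I^2 L^-2 M^-1 T^4]

Both sides have the same dimensions, so the equation is dimensionally consistent.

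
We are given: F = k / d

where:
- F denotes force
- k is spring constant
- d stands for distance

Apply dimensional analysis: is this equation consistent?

No

F (force) has dimensions [L M T^-2].
k (spring constant) has dimensions [M T^-2].
d (distance) has dimensions [L].

Left side: [L M T^-2]
Right side: [L^-1 M T^-2]

The two sides have different dimensions, so the equation is NOT dimensionally consistent.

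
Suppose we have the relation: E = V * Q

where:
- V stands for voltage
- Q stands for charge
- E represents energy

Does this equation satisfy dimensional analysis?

Yes

V (voltage) has dimensions [I^-1 L^2 M T^-3].
Q (charge) has dimensions [I T].
E (energy) has dimensions [L^2 M T^-2].

Left side: [L^2 M T^-2]
Right side: [L^2 M T^-2]

Both sides have the same dimensions, so the equation is dimensionally consistent.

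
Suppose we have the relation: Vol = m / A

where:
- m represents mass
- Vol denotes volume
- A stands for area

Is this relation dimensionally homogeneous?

No

m (mass) has dimensions [M].
Vol (volume) has dimensions [L^3].
A (area) has dimensions [L^2].

Left side: [L^3]
Right side: [L^-2 M]

The two sides have different dimensions, so the equation is NOT dimensionally consistent.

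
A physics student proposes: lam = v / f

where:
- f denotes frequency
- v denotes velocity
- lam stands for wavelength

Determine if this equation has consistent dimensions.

Yes

f (frequency) has dimensions [T^-1].
v (velocity) has dimensions [L T^-1].
lam (wavelength) has dimensions [L].

Left side: [L]
Right side: [L]

Both sides have the same dimensions, so the equation is dimensionally consistent.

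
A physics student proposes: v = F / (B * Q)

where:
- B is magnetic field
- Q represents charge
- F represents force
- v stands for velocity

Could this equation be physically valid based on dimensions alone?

Yes

B (magnetic field) has dimensions [I^-1 M T^-2].
Q (charge) has dimensions [I T].
F (force) has dimensions [L M T^-2].
v (velocity) has dimensions [L T^-1].

Left side: [L T^-1]
Right side: [L T^-1]

Both sides have the same dimensions, so the equation is dimensionally consistent.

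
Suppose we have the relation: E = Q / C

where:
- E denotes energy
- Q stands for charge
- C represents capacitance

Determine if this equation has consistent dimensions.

No

E (energy) has dimensions [L^2 M T^-2].
Q (charge) has dimensions [I T].
C (capacitance) has dimensions [I^2 L^-2 M^-1 T^4].

Left side: [L^2 M T^-2]
Right side: [I^-1 L^2 M T^-3]

The two sides have different dimensions, so the equation is NOT dimensionally consistent.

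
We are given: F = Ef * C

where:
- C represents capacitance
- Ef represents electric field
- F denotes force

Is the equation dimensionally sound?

No

C (capacitance) has dimensions [I^2 L^-2 M^-1 T^4].
Ef (electric field) has dimensions [I^-1 L M T^-3].
F (force) has dimensions [L M T^-2].

Left side: [L M T^-2]
Right side: [I L^-1 T]

The two sides have different dimensions, so the equation is NOT dimensionally consistent.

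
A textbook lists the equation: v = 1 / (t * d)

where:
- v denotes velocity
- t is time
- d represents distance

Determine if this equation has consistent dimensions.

No

v (velocity) has dimensions [L T^-1].
t (time) has dimensions [T].
d (distance) has dimensions [L].

Left side: [L T^-1]
Right side: [L^-1 T^-1]

The two sides have different dimensions, so the equation is NOT dimensionally consistent.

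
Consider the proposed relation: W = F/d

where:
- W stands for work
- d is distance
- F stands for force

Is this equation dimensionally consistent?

No

W (work) has dimensions [L^2 M T^-2].
d (distance) has dimensions [L].
F (force) has dimensions [L M T^-2].

Left side: [L^2 M T^-2]
Right side: [M T^-2]

The two sides have different dimensions, so the equation is NOT dimensionally consistent.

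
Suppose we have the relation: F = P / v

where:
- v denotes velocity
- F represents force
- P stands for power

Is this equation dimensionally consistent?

Yes

v (velocity) has dimensions [L T^-1].
F (force) has dimensions [L M T^-2].
P (power) has dimensions [L^2 M T^-3].

Left side: [L M T^-2]
Right side: [L M T^-2]

Both sides have the same dimensions, so the equation is dimensionally consistent.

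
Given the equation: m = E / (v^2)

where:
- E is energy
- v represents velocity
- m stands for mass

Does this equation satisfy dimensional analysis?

Yes

E (energy) has dimensions [L^2 M T^-2].
v (velocity) has dimensions [L T^-1].
m (mass) has dimensions [M].

Left side: [M]
Right side: [M]

Both sides have the same dimensions, so the equation is dimensionally consistent.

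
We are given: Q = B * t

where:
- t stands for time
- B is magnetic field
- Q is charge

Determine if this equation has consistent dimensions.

No

t (time) has dimensions [T].
B (magnetic field) has dimensions [I^-1 M T^-2].
Q (charge) has dimensions [I T].

Left side: [I T]
Right side: [I^-1 M T^-1]

The two sides have different dimensions, so the equation is NOT dimensionally consistent.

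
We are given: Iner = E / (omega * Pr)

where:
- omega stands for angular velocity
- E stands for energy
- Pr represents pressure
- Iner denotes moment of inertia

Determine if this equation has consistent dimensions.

No

omega (angular velocity) has dimensions [T^-1].
E (energy) has dimensions [L^2 M T^-2].
Pr (pressure) has dimensions [L^-1 M T^-2].
Iner (moment of inertia) has dimensions [L^2 M].

Left side: [L^2 M]
Right side: [L^3 T]

The two sides have different dimensions, so the equation is NOT dimensionally consistent.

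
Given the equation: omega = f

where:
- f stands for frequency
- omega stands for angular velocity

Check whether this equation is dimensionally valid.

Yes

f (frequency) has dimensions [T^-1].
omega (angular velocity) has dimensions [T^-1].

Left side: [T^-1]
Right side: [T^-1]

Both sides have the same dimensions, so the equation is dimensionally consistent.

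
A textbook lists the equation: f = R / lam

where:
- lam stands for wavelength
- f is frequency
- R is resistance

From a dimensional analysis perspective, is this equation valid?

No

lam (wavelength) has dimensions [L].
f (frequency) has dimensions [T^-1].
R (resistance) has dimensions [I^-2 L^2 M T^-3].

Left side: [T^-1]
Right side: [I^-2 L M T^-3]

The two sides have different dimensions, so the equation is NOT dimensionally consistent.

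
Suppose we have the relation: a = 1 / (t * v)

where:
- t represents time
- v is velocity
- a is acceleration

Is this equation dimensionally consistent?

No

t (time) has dimensions [T].
v (velocity) has dimensions [L T^-1].
a (acceleration) has dimensions [L T^-2].

Left side: [L T^-2]
Right side: [L^-1]

The two sides have different dimensions, so the equation is NOT dimensionally consistent.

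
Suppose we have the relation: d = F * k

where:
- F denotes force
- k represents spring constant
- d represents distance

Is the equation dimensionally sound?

No

F (force) has dimensions [L M T^-2].
k (spring constant) has dimensions [M T^-2].
d (distance) has dimensions [L].

Left side: [L]
Right side: [L M^2 T^-4]

The two sides have different dimensions, so the equation is NOT dimensionally consistent.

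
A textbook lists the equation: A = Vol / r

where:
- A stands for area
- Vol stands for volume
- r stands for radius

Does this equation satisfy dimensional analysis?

Yes

A (area) has dimensions [L^2].
Vol (volume) has dimensions [L^3].
r (radius) has dimensions [L].

Left side: [L^2]
Right side: [L^2]

Both sides have the same dimensions, so the equation is dimensionally consistent.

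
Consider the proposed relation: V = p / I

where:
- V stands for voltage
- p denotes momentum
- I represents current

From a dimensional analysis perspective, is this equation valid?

No

V (voltage) has dimensions [I^-1 L^2 M T^-3].
p (momentum) has dimensions [L M T^-1].
I (current) has dimensions [I].

Left side: [I^-1 L^2 M T^-3]
Right side: [I^-1 L M T^-1]

The two sides have different dimensions, so the equation is NOT dimensionally consistent.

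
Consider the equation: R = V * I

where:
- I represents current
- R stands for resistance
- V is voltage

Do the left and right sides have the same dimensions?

No

I (current) has dimensions [I].
R (resistance) has dimensions [I^-2 L^2 M T^-3].
V (voltage) has dimensions [I^-1 L^2 M T^-3].

Left side: [I^-2 L^2 M T^-3]
Right side: [L^2 M T^-3]

The two sides have different dimensions, so the equation is NOT dimensionally consistent.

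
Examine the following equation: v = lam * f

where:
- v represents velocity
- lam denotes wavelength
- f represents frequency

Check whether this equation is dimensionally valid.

Yes

v (velocity) has dimensions [L T^-1].
lam (wavelength) has dimensions [L].
f (frequency) has dimensions [T^-1].

Left side: [L T^-1]
Right side: [L T^-1]

Both sides have the same dimensions, so the equation is dimensionally consistent.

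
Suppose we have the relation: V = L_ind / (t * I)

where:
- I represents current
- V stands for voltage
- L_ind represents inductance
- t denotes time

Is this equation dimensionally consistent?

No

I (current) has dimensions [I].
V (voltage) has dimensions [I^-1 L^2 M T^-3].
L_ind (inductance) has dimensions [I^-2 L^2 M T^-2].
t (time) has dimensions [T].

Left side: [I^-1 L^2 M T^-3]
Right side: [I^-3 L^2 M T^-3]

The two sides have different dimensions, so the equation is NOT dimensionally consistent.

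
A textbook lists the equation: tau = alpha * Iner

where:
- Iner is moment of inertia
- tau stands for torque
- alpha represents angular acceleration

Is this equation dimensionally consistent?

Yes

Iner (moment of inertia) has dimensions [L^2 M].
tau (torque) has dimensions [L^2 M T^-2].
alpha (angular acceleration) has dimensions [T^-2].

Left side: [L^2 M T^-2]
Right side: [L^2 M T^-2]

Both sides have the same dimensions, so the equation is dimensionally consistent.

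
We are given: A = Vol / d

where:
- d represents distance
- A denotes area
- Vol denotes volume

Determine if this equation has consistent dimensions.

Yes

d (distance) has dimensions [L].
A (area) has dimensions [L^2].
Vol (volume) has dimensions [L^3].

Left side: [L^2]
Right side: [L^2]

Both sides have the same dimensions, so the equation is dimensionally consistent.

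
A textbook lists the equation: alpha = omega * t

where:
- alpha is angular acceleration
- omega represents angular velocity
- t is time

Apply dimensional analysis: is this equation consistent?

No

alpha (angular acceleration) has dimensions [T^-2].
omega (angular velocity) has dimensions [T^-1].
t (time) has dimensions [T].

Left side: [T^-2]
Right side: [dimensionless]

The two sides have different dimensions, so the equation is NOT dimensionally consistent.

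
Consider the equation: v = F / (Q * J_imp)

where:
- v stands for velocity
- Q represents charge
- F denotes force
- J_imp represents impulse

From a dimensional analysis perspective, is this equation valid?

No

v (velocity) has dimensions [L T^-1].
Q (charge) has dimensions [I T].
F (force) has dimensions [L M T^-2].
J_imp (impulse) has dimensions [L M T^-1].

Left side: [L T^-1]
Right side: [I^-1 T^-2]

The two sides have different dimensions, so the equation is NOT dimensionally consistent.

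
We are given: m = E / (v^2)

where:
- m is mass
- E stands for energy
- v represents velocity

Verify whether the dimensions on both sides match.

Yes

m (mass) has dimensions [M].
E (energy) has dimensions [L^2 M T^-2].
v (velocity) has dimensions [L T^-1].

Left side: [M]
Right side: [M]

Both sides have the same dimensions, so the equation is dimensionally consistent.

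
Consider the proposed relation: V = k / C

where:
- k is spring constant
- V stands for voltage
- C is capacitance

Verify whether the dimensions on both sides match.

No

k (spring constant) has dimensions [M T^-2].
V (voltage) has dimensions [I^-1 L^2 M T^-3].
C (capacitance) has dimensions [I^2 L^-2 M^-1 T^4].

Left side: [I^-1 L^2 M T^-3]
Right side: [I^-2 L^2 M^2 T^-6]

The two sides have different dimensions, so the equation is NOT dimensionally consistent.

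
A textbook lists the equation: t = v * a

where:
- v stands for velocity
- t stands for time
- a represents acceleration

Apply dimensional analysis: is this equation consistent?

No

v (velocity) has dimensions [L T^-1].
t (time) has dimensions [T].
a (acceleration) has dimensions [L T^-2].

Left side: [T]
Right side: [L^2 T^-3]

The two sides have different dimensions, so the equation is NOT dimensionally consistent.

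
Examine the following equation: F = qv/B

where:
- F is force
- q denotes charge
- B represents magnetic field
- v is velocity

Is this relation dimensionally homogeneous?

No

F (force) has dimensions [L M T^-2].
q (charge) has dimensions [I T].
B (magnetic field) has dimensions [I^-1 M T^-2].
v (velocity) has dimensions [L T^-1].

Left side: [L M T^-2]
Right side: [I^2 L M^-1 T^2]

The two sides have different dimensions, so the equation is NOT dimensionally consistent.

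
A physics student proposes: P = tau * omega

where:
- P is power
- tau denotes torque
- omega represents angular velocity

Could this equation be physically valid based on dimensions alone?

Yes

P (power) has dimensions [L^2 M T^-3].
tau (torque) has dimensions [L^2 M T^-2].
omega (angular velocity) has dimensions [T^-1].

Left side: [L^2 M T^-3]
Right side: [L^2 M T^-3]

Both sides have the same dimensions, so the equation is dimensionally consistent.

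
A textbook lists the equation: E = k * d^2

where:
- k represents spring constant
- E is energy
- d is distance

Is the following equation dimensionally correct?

Yes

k (spring constant) has dimensions [M T^-2].
E (energy) has dimensions [L^2 M T^-2].
d (distance) has dimensions [L].

Left side: [L^2 M T^-2]
Right side: [L^2 M T^-2]

Both sides have the same dimensions, so the equation is dimensionally consistent.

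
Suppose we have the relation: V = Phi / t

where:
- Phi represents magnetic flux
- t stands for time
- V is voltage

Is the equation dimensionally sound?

Yes

Phi (magnetic flux) has dimensions [I^-1 L^2 M T^-2].
t (time) has dimensions [T].
V (voltage) has dimensions [I^-1 L^2 M T^-3].

Left side: [I^-1 L^2 M T^-3]
Right side: [I^-1 L^2 M T^-3]

Both sides have the same dimensions, so the equation is dimensionally consistent.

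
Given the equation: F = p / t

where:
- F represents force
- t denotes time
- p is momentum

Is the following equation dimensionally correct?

Yes

F (force) has dimensions [L M T^-2].
t (time) has dimensions [T].
p (momentum) has dimensions [L M T^-1].

Left side: [L M T^-2]
Right side: [L M T^-2]

Both sides have the same dimensions, so the equation is dimensionally consistent.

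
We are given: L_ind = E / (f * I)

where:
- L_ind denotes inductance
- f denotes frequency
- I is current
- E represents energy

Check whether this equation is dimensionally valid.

No

L_ind (inductance) has dimensions [I^-2 L^2 M T^-2].
f (frequency) has dimensions [T^-1].
I (current) has dimensions [I].
E (energy) has dimensions [L^2 M T^-2].

Left side: [I^-2 L^2 M T^-2]
Right side: [I^-1 L^2 M T^-1]

The two sides have different dimensions, so the equation is NOT dimensionally consistent.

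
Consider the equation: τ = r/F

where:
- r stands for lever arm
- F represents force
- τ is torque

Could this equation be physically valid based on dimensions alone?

No

r (lever arm) has dimensions [L].
F (force) has dimensions [L M T^-2].
τ (torque) has dimensions [L^2 M T^-2].

Left side: [L^2 M T^-2]
Right side: [M^-1 T^2]

The two sides have different dimensions, so the equation is NOT dimensionally consistent.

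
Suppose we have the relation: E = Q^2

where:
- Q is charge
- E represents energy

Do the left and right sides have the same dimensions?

No

Q (charge) has dimensions [I T].
E (energy) has dimensions [L^2 M T^-2].

Left side: [L^2 M T^-2]
Right side: [I^2 T^2]

The two sides have different dimensions, so the equation is NOT dimensionally consistent.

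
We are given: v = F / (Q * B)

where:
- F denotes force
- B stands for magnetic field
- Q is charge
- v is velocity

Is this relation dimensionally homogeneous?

Yes

F (force) has dimensions [L M T^-2].
B (magnetic field) has dimensions [I^-1 M T^-2].
Q (charge) has dimensions [I T].
v (velocity) has dimensions [L T^-1].

Left side: [L T^-1]
Right side: [L T^-1]

Both sides have the same dimensions, so the equation is dimensionally consistent.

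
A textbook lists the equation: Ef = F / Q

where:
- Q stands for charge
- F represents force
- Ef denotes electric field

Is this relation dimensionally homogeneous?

Yes

Q (charge) has dimensions [I T].
F (force) has dimensions [L M T^-2].
Ef (electric field) has dimensions [I^-1 L M T^-3].

Left side: [I^-1 L M T^-3]
Right side: [I^-1 L M T^-3]

Both sides have the same dimensions, so the equation is dimensionally consistent.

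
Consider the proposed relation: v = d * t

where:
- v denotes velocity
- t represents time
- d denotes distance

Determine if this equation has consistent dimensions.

No

v (velocity) has dimensions [L T^-1].
t (time) has dimensions [T].
d (distance) has dimensions [L].

Left side: [L T^-1]
Right side: [L T]

The two sides have different dimensions, so the equation is NOT dimensionally consistent.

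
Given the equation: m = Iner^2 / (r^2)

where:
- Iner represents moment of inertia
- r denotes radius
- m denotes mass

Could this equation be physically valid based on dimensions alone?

No

Iner (moment of inertia) has dimensions [L^2 M].
r (radius) has dimensions [L].
m (mass) has dimensions [M].

Left side: [M]
Right side: [L^2 M^2]

The two sides have different dimensions, so the equation is NOT dimensionally consistent.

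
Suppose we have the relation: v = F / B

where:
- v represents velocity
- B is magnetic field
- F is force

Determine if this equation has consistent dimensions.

No

v (velocity) has dimensions [L T^-1].
B (magnetic field) has dimensions [I^-1 M T^-2].
F (force) has dimensions [L M T^-2].

Left side: [L T^-1]
Right side: [I L]

The two sides have different dimensions, so the equation is NOT dimensionally consistent.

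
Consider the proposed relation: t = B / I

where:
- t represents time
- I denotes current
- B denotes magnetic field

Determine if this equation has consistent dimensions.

No

t (time) has dimensions [T].
I (current) has dimensions [I].
B (magnetic field) has dimensions [I^-1 M T^-2].

Left side: [T]
Right side: [I^-2 M T^-2]

The two sides have different dimensions, so the equation is NOT dimensionally consistent.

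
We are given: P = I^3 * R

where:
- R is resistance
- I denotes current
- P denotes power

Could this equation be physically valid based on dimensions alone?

No

R (resistance) has dimensions [I^-2 L^2 M T^-3].
I (current) has dimensions [I].
P (power) has dimensions [L^2 M T^-3].

Left side: [L^2 M T^-3]
Right side: [I L^2 M T^-3]

The two sides have different dimensions, so the equation is NOT dimensionally consistent.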